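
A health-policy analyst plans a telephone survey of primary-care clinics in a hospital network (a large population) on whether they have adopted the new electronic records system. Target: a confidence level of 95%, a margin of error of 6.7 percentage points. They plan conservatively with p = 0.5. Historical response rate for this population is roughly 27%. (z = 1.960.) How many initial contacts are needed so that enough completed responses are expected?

793

Completed interviews needed: n₀ = 1.960² × 0.2500 / 0.067² ≈ 213.95 → 214.
At a 27% response rate, contacts needed = 214 / 0.27 ≈ 792.59 → 793.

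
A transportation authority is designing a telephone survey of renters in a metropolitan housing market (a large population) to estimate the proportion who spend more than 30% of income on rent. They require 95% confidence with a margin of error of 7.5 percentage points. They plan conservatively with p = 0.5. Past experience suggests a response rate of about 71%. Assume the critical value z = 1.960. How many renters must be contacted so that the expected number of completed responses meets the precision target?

Completed interviews needed: n₀ = 1.960² × 0.2500 / 0.075² ≈ 170.74 → 171.
At a 71% response rate, contacts needed = 171 / 0.71 ≈ 240.85 → 241.

241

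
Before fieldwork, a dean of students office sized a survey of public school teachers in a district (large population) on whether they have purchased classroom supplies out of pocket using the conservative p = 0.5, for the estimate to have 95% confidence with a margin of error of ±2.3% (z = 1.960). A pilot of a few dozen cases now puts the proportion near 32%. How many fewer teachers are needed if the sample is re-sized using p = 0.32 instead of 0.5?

235

Conservative (p = 0.5): n = 1.960² × 0.25 / 0.023² ≈ 1815.50 → 1816.
Using p = 0.32: p(1−p) = 0.2176, so n = 1.960² × 0.2176 / 0.023² ≈ 1580.21 → 1581.
Reduction: 1816 − 1581 = 235.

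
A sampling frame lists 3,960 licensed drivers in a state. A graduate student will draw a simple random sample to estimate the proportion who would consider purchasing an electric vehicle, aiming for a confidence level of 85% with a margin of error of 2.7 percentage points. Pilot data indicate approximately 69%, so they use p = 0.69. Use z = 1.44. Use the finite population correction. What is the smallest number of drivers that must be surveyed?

528

Unadjusted: n₀ = 1.44² × 0.69 × 0.31 / 0.027² ≈ 608.43, so n₀ = 609.
Finite population correction with N = 3,960: n = n₀ / (1 + (n₀−1)/N) = 609 / (1 + 608/3960) = 609 / 1.1535 ≈ 527.94.
Rounding up, n = 528.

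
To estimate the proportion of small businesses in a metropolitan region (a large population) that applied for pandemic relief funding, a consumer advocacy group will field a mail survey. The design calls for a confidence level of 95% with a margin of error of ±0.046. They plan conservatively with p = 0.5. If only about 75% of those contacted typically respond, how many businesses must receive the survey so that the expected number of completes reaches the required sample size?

For 95% confidence, z = 1.96.
Completed interviews needed: n₀ = 1.96² × 0.2500 / 0.046² ≈ 453.88 → 454.
At a 75% response rate, contacts needed = 454 / 0.75 ≈ 605.33 → 606.

606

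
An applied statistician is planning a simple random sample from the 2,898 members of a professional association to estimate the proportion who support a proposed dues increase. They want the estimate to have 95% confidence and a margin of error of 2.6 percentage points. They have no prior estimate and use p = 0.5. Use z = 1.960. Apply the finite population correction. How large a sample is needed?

954

Unadjusted: n₀ = 1.960² × 0.50 × 0.50 / 0.026² ≈ 1420.71, so n₀ = 1421.
Finite population correction with N = 2,898: n = n₀ / (1 + (n₀−1)/N) = 1421 / (1 + 1420/2898) = 1421 / 1.4900 ≈ 953.70.
Rounding up, n = 954.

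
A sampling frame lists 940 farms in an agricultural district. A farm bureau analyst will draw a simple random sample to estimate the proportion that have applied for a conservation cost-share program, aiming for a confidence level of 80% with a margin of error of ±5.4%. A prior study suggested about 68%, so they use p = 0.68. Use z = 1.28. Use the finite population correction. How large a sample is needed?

Unadjusted: n₀ = 1.28² × 0.68 × 0.32 / 0.054² ≈ 122.26, so n₀ = 123.
Finite population correction with N = 940: n = n₀ / (1 + (n₀−1)/N) = 123 / (1 + 122/940) = 123 / 1.1298 ≈ 108.87.
Rounding up, n = 109.

109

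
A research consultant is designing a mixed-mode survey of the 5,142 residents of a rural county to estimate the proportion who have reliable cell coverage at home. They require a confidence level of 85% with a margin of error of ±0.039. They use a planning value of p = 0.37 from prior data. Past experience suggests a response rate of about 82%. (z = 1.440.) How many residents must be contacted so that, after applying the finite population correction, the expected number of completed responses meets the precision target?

Completed interviews needed (unadjusted): n₀ = 1.440² × 0.2331 / 0.039² ≈ 317.79 → 318.
FPC for N = 5,142: n = 318 / (1 + 317/5142) = 318 / 1.0616 ≈ 299.53 → 300.
At an 82% response rate, contacts needed = 300 / 0.82 ≈ 365.85 → 366.

366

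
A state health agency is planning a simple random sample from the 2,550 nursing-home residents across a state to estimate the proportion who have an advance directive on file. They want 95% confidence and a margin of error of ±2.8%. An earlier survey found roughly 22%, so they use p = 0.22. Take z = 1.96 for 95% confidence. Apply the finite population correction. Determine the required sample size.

Unadjusted: n₀ = 1.96² × 0.22 × 0.78 / 0.028² ≈ 840.84, so n₀ = 841.
Finite population correction with N = 2,550: n = n₀ / (1 + (n₀−1)/N) = 841 / (1 + 840/2550) = 841 / 1.3294 ≈ 632.61.
Rounding up, n = 633.

633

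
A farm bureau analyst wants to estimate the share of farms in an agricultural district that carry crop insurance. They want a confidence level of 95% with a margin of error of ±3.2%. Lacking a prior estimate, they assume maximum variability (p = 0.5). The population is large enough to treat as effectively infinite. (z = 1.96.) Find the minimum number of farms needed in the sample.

938

With p = 0.5, p(1−p) = 0.25.
n = z²·p(1−p)/E² = 1.96² × 0.2500 / 0.032² = 3.8416 × 0.2500 / 0.001024 ≈ 937.89.
Rounding up gives n = 938.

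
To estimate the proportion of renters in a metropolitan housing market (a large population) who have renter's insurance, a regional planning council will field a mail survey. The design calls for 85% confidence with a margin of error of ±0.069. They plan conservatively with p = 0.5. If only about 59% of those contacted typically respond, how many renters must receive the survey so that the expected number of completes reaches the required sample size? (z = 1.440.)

Completed interviews needed: n₀ = 1.440² × 0.2500 / 0.069² ≈ 108.88 → 109.
At a 59% response rate, contacts needed = 109 / 0.59 ≈ 184.75 → 185.

185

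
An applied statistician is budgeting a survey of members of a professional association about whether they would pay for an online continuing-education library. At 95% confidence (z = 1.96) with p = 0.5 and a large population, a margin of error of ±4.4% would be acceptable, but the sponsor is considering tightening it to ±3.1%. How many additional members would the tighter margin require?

At ±4.4%: n = 1.96² × 0.2500 / 0.044² ≈ 496.07 → 497.
At ±3.1%: n = 1.96² × 0.2500 / 0.031² ≈ 999.38 → 1000.
Additional respondents: 1000 − 497 = 503.

503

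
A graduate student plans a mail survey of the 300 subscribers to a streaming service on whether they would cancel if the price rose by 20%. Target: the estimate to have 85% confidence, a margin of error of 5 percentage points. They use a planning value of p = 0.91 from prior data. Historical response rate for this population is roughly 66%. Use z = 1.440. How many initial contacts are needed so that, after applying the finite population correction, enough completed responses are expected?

Completed interviews needed (unadjusted): n₀ = 1.440² × 0.0819 / 0.050² ≈ 67.93 → 68.
FPC for N = 300: n = 68 / (1 + 67/300) = 68 / 1.2233 ≈ 55.59 → 56.
At a 66% response rate, contacts needed = 56 / 0.66 ≈ 84.85 → 85.

85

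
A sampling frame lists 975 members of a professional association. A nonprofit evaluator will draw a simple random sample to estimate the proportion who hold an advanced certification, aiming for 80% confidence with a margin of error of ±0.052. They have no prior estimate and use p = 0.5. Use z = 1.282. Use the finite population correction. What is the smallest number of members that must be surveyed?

Unadjusted: n₀ = 1.282² × 0.50 × 0.50 / 0.052² ≈ 151.95, so n₀ = 152.
Finite population correction with N = 975: n = n₀ / (1 + (n₀−1)/N) = 152 / (1 + 151/975) = 152 / 1.1549 ≈ 131.62.
Rounding up, n = 132.

132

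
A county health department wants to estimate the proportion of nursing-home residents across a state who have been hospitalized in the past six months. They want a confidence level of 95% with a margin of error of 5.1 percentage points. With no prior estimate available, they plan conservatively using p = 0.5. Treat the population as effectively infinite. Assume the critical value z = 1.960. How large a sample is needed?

370

With p = 0.5, p(1−p) = 0.25.
n = z²·p(1−p)/E² = 1.960² × 0.2500 / 0.051² = 3.8416 × 0.2500 / 0.002601 ≈ 369.24.
Rounding up gives n = 370.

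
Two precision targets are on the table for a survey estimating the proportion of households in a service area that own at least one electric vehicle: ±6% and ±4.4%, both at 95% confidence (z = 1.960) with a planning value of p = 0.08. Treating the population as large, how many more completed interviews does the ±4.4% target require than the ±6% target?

68

At ±6%: n = 1.960² × 0.0736 / 0.060² ≈ 78.54 → 79.
At ±4.4%: n = 1.960² × 0.0736 / 0.044² ≈ 146.04 → 147.
Additional respondents: 147 − 79 = 68.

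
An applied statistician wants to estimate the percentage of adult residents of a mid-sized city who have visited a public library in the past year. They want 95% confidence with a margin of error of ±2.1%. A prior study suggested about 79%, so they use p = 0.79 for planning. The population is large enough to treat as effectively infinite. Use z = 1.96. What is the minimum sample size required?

1446

With p = 0.79, p(1−p) = 0.1659.
n = z²·p(1−p)/E² = 1.96² × 0.1659 / 0.021² = 3.8416 × 0.1659 / 0.000441 ≈ 1445.17.
Rounding up gives n = 1446.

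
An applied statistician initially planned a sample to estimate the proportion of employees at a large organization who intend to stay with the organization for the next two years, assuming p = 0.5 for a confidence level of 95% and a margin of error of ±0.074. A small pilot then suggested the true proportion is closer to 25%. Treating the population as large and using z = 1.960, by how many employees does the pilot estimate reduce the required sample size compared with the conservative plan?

44

Conservative (p = 0.5): n = 1.960² × 0.25 / 0.074² ≈ 175.38 → 176.
Using p = 0.25: p(1−p) = 0.1875, so n = 1.960² × 0.1875 / 0.074² ≈ 131.54 → 132.
Reduction: 176 − 132 = 44.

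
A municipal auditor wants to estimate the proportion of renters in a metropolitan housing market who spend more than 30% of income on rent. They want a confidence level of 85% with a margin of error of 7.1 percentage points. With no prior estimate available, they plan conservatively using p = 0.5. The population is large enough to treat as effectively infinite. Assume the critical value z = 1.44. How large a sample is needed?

103

With p = 0.5, p(1−p) = 0.25.
n = z²·p(1−p)/E² = 1.44² × 0.2500 / 0.071² = 2.0736 × 0.2500 / 0.005041 ≈ 102.84.
Rounding up gives n = 103.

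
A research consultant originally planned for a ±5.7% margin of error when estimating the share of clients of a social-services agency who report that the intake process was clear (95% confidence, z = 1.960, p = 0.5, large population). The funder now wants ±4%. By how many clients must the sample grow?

305

At ±5.7%: n = 1.960² × 0.2500 / 0.057² ≈ 295.60 → 296.
At ±4%: n = 1.960² × 0.2500 / 0.040² ≈ 600.25 → 601.
Additional respondents: 601 − 296 = 305.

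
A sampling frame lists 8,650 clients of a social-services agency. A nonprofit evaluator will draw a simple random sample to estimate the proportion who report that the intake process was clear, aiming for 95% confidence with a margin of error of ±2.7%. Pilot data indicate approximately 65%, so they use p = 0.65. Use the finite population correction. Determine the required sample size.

1054

For 95% confidence, z = 1.960.
Unadjusted: n₀ = 1.960² × 0.65 × 0.35 / 0.027² ≈ 1198.85, so n₀ = 1199.
Finite population correction with N = 8,650: n = n₀ / (1 + (n₀−1)/N) = 1199 / (1 + 1198/8650) = 1199 / 1.1385 ≈ 1053.14.
Rounding up, n = 1054.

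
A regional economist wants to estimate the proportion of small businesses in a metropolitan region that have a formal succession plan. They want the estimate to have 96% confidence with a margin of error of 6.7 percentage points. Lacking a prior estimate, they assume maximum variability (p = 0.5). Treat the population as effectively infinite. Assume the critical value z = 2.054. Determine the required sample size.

235

With p = 0.5, p(1−p) = 0.25.
n = z²·p(1−p)/E² = 2.054² × 0.2500 / 0.067² = 4.2189 × 0.2500 / 0.004489 ≈ 234.96.
Rounding up gives n = 235.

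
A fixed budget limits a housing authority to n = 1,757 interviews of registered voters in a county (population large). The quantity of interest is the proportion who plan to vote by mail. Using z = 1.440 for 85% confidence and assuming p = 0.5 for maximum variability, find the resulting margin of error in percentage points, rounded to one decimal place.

SE(p̂) = √[p(1−p)/n] = √[0.2500/1757] = 0.01193.
E = z × SE = 1.440 × 0.01193 = 0.01718, or 1.7 percentage points.

1.7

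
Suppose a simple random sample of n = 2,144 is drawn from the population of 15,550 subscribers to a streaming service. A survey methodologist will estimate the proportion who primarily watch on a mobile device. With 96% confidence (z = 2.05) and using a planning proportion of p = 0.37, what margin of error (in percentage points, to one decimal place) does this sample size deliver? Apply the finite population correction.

2.0

Finite-population factor: (N−n)/(N−1) = (15550−2144)/(15550−1) = 0.8622.
SE(p̂) = √[p(1−p)/n · (N−n)/(N−1)] = √[0.2331/2144 × 0.8622] = 0.00968.
E = z × SE = 2.05 × 0.00968 = 0.01985 ≈ 2.0 percentage points.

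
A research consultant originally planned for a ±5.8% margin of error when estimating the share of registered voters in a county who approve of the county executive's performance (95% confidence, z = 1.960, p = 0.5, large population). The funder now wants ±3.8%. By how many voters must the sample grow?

At ±5.8%: n = 1.960² × 0.2500 / 0.058² ≈ 285.49 → 286.
At ±3.8%: n = 1.960² × 0.2500 / 0.038² ≈ 665.10 → 666.
Additional respondents: 666 − 286 = 380.

380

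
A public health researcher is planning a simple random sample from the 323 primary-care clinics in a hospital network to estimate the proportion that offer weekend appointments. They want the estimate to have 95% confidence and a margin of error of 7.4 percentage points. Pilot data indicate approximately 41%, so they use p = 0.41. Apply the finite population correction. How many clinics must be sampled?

112

For 95% confidence, z = 1.960.
Unadjusted: n₀ = 1.960² × 0.41 × 0.59 / 0.074² ≈ 169.70, so n₀ = 170.
Finite population correction with N = 323: n = n₀ / (1 + (n₀−1)/N) = 170 / (1 + 169/323) = 170 / 1.5232 ≈ 111.61.
Rounding up, n = 112.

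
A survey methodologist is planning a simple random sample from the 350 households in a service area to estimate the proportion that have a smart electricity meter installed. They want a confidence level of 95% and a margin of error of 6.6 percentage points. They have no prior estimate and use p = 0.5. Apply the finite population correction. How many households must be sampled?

136

For 95% confidence, z = 1.960.
Unadjusted: n₀ = 1.960² × 0.50 × 0.50 / 0.066² ≈ 220.48, so n₀ = 221.
Finite population correction with N = 350: n = n₀ / (1 + (n₀−1)/N) = 221 / (1 + 220/350) = 221 / 1.6286 ≈ 135.70.
Rounding up, n = 136.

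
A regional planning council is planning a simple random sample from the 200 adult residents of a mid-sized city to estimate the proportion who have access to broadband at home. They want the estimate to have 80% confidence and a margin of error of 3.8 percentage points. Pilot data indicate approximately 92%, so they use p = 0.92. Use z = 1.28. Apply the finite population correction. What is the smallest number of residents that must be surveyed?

60

Unadjusted: n₀ = 1.28² × 0.92 × 0.08 / 0.038² ≈ 83.51, so n₀ = 84.
Finite population correction with N = 200: n = n₀ / (1 + (n₀−1)/N) = 84 / (1 + 83/200) = 84 / 1.4150 ≈ 59.36.
Rounding up, n = 60.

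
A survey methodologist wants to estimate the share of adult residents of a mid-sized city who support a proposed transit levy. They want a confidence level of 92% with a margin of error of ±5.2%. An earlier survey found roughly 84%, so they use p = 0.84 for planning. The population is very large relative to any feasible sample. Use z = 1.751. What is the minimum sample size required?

With p = 0.84, p(1−p) = 0.1344.
n = z²·p(1−p)/E² = 1.751² × 0.1344 / 0.052² = 3.0660 × 0.1344 / 0.002704 ≈ 152.39.
Rounding up gives n = 153.

153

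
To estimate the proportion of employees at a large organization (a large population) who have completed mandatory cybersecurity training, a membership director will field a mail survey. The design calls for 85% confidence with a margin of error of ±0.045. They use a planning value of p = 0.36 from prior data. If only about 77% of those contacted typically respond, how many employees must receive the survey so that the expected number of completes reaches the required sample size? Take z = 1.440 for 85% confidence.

307

Completed interviews needed: n₀ = 1.440² × 0.2304 / 0.045² ≈ 235.93 → 236.
At a 77% response rate, contacts needed = 236 / 0.77 ≈ 306.49 → 307.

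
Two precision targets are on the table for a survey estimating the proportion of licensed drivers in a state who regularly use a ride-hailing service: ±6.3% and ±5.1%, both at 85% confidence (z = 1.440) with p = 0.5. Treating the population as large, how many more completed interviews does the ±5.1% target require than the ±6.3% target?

At ±6.3%: n = 1.440² × 0.2500 / 0.063² ≈ 130.61 → 131.
At ±5.1%: n = 1.440² × 0.2500 / 0.051² ≈ 199.31 → 200.
Additional respondents: 200 − 131 = 69.

69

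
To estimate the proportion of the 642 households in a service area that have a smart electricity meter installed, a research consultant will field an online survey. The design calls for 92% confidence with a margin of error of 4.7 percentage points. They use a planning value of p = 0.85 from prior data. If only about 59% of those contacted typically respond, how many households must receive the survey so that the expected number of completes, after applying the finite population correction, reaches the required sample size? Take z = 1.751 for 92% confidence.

236

Completed interviews needed (unadjusted): n₀ = 1.751² × 0.1275 / 0.047² ≈ 176.96 → 177.
FPC for N = 642: n = 177 / (1 + 176/642) = 177 / 1.2741 ≈ 138.92 → 139.
At a 59% response rate, contacts needed = 139 / 0.59 ≈ 235.59 → 236.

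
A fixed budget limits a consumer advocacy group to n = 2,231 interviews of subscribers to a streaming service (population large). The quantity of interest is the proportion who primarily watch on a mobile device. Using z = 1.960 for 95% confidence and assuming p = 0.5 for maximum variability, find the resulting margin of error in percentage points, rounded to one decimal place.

SE(p̂) = √[p(1−p)/n] = √[0.2500/2231] = 0.01059.
E = z × SE = 1.960 × 0.01059 = 0.02075, or 2.1 percentage points.

2.1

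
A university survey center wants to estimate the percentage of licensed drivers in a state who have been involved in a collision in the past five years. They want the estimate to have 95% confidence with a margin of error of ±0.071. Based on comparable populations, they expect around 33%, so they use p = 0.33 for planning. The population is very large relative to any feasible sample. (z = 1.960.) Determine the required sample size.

With p = 0.33, p(1−p) = 0.2211.
n = z²·p(1−p)/E² = 1.960² × 0.2211 / 0.071² = 3.8416 × 0.2211 / 0.005041 ≈ 168.49.
Rounding up gives n = 169.

169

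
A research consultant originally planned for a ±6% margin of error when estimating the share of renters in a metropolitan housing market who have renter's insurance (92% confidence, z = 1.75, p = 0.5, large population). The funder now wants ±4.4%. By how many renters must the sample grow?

At ±6%: n = 1.75² × 0.2500 / 0.060² ≈ 212.67 → 213.
At ±4.4%: n = 1.75² × 0.2500 / 0.044² ≈ 395.47 → 396.
Additional respondents: 396 − 213 = 183.

183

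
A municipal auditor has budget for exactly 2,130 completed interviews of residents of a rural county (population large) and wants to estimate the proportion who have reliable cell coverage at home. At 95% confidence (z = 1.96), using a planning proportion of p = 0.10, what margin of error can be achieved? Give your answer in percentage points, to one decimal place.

SE(p̂) = √[p(1−p)/n] = √[0.0900/2130] = 0.00650.
E = z × SE = 1.96 × 0.00650 = 0.01274, or 1.3 percentage points.

1.3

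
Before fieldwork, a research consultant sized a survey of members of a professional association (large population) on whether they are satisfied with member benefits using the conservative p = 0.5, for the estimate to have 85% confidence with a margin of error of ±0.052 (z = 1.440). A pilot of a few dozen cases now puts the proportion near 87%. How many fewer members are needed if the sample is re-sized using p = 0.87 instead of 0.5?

105

Conservative (p = 0.5): n = 1.440² × 0.25 / 0.052² ≈ 191.72 → 192.
Using p = 0.87: p(1−p) = 0.1131, so n = 1.440² × 0.1131 / 0.052² ≈ 86.73 → 87.
Reduction: 192 − 87 = 105.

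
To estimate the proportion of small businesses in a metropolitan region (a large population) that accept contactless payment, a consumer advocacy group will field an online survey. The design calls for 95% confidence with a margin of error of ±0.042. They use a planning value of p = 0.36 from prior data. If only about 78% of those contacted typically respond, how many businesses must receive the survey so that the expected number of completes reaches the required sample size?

For 95% confidence, z = 1.96.
Completed interviews needed: n₀ = 1.96² × 0.2304 / 0.042² ≈ 501.76 → 502.
At a 78% response rate, contacts needed = 502 / 0.78 ≈ 643.59 → 644.

644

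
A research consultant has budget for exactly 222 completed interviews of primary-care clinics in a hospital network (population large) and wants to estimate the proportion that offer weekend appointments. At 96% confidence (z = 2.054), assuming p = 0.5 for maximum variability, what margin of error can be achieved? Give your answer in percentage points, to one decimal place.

SE(p̂) = √[p(1−p)/n] = √[0.2500/222] = 0.03356.
E = z × SE = 2.054 × 0.03356 = 0.06893, or 6.9 percentage points.

6.9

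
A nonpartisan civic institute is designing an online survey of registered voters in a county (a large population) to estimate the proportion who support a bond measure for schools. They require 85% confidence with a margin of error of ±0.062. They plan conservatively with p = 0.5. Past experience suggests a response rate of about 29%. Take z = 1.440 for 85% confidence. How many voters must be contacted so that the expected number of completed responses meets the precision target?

466

Completed interviews needed: n₀ = 1.440² × 0.2500 / 0.062² ≈ 134.86 → 135.
At a 29% response rate, contacts needed = 135 / 0.29 ≈ 465.52 → 466.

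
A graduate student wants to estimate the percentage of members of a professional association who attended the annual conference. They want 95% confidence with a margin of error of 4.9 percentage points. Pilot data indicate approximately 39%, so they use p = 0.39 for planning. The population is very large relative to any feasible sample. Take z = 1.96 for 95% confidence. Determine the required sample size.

381

With p = 0.39, p(1−p) = 0.2379.
n = z²·p(1−p)/E² = 1.96² × 0.2379 / 0.049² = 3.8416 × 0.2379 / 0.002401 ≈ 380.64.
Rounding up gives n = 381.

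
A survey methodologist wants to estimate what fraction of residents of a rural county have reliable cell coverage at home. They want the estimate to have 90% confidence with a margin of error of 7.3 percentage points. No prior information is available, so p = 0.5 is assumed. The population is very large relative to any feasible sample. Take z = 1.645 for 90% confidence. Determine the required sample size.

127

With p = 0.5, p(1−p) = 0.25.
n = z²·p(1−p)/E² = 1.645² × 0.2500 / 0.073² = 2.7060 × 0.2500 / 0.005329 ≈ 126.95.
Rounding up gives n = 127.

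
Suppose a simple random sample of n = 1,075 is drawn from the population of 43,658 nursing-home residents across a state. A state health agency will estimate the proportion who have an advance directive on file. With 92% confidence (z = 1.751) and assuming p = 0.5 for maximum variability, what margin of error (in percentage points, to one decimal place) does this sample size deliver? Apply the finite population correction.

2.6

Finite-population factor: (N−n)/(N−1) = (43658−1075)/(43658−1) = 0.9754.
SE(p̂) = √[p(1−p)/n · (N−n)/(N−1)] = √[0.2500/1075 × 0.9754] = 0.01506.
E = z × SE = 1.751 × 0.01506 = 0.02637 ≈ 2.6 percentage points.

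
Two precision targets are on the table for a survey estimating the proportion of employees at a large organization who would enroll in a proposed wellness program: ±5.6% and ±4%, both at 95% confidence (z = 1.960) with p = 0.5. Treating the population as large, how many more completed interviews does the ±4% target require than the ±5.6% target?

At ±5.6%: n = 1.960² × 0.2500 / 0.056² ≈ 306.25 → 307.
At ±4%: n = 1.960² × 0.2500 / 0.040² ≈ 600.25 → 601.
Additional respondents: 601 − 307 = 294.

294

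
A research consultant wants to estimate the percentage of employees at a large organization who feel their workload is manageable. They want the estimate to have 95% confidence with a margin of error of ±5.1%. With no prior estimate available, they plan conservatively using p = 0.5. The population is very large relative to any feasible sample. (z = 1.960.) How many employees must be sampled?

With p = 0.5, p(1−p) = 0.25.
n = z²·p(1−p)/E² = 1.960² × 0.2500 / 0.051² = 3.8416 × 0.2500 / 0.002601 ≈ 369.24.
Rounding up gives n = 370.

370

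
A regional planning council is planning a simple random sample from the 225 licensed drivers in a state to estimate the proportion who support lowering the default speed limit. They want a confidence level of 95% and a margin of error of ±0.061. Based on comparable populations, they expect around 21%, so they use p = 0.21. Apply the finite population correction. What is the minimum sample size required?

For 95% confidence, z = 1.96.
Unadjusted: n₀ = 1.96² × 0.21 × 0.79 / 0.061² ≈ 171.28, so n₀ = 172.
Finite population correction with N = 225: n = n₀ / (1 + (n₀−1)/N) = 172 / (1 + 171/225) = 172 / 1.7600 ≈ 97.73.
Rounding up, n = 98.

98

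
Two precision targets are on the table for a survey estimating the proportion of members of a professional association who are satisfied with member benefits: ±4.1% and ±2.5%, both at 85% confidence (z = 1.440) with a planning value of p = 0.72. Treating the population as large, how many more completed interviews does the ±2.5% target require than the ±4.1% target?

At ±4.1%: n = 1.440² × 0.2016 / 0.041² ≈ 248.68 → 249.
At ±2.5%: n = 1.440² × 0.2016 / 0.025² ≈ 668.86 → 669.
Additional respondents: 669 − 249 = 420.

420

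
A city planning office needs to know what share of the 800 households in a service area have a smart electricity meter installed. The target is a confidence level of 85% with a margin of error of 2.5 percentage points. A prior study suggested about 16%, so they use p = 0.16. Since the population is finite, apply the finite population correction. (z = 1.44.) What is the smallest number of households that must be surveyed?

287

Unadjusted: n₀ = 1.44² × 0.16 × 0.84 / 0.025² ≈ 445.91, so n₀ = 446.
Finite population correction with N = 800: n = n₀ / (1 + (n₀−1)/N) = 446 / (1 + 445/800) = 446 / 1.5562 ≈ 286.59.
Rounding up, n = 287.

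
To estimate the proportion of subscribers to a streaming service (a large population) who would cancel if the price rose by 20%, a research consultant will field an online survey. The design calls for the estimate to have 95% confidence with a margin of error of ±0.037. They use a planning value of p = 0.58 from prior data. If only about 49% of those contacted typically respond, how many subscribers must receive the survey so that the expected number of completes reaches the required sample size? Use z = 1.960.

Completed interviews needed: n₀ = 1.960² × 0.2436 / 0.037² ≈ 683.57 → 684.
At a 49% response rate, contacts needed = 684 / 0.49 ≈ 1395.92 → 1396.

1396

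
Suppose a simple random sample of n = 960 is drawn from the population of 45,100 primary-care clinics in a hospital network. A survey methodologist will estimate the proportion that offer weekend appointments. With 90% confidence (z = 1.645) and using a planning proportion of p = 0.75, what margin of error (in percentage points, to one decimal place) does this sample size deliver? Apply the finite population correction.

Finite-population factor: (N−n)/(N−1) = (45100−960)/(45100−1) = 0.9787.
SE(p̂) = √[p(1−p)/n · (N−n)/(N−1)] = √[0.1875/960 × 0.9787] = 0.01383.
E = z × SE = 1.645 × 0.01383 = 0.02274 ≈ 2.3 percentage points.

2.3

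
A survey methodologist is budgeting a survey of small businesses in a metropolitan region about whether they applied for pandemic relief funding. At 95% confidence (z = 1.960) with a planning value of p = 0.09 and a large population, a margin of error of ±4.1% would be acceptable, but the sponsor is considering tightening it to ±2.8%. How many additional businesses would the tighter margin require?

214

At ±4.1%: n = 1.960² × 0.0819 / 0.041² ≈ 187.17 → 188.
At ±2.8%: n = 1.960² × 0.0819 / 0.028² ≈ 401.31 → 402.
Additional respondents: 402 − 188 = 214.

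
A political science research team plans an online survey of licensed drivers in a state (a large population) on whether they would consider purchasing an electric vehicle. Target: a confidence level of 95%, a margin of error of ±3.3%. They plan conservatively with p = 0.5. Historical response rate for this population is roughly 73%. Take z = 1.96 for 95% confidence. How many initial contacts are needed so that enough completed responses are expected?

1209

Completed interviews needed: n₀ = 1.96² × 0.2500 / 0.033² ≈ 881.91 → 882.
At a 73% response rate, contacts needed = 882 / 0.73 ≈ 1208.22 → 1209.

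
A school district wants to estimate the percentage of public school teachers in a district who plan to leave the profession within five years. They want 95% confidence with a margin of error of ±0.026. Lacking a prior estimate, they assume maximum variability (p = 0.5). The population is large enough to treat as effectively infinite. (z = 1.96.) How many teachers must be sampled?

With p = 0.5, p(1−p) = 0.25.
n = z²·p(1−p)/E² = 1.96² × 0.2500 / 0.026² = 3.8416 × 0.2500 / 0.000676 ≈ 1420.71.
Rounding up gives n = 1421.

1421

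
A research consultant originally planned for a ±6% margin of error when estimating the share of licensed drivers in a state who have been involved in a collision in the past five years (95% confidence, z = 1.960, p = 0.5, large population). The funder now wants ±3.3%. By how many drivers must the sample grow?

At ±6%: n = 1.960² × 0.2500 / 0.060² ≈ 266.78 → 267.
At ±3.3%: n = 1.960² × 0.2500 / 0.033² ≈ 881.91 → 882.
Additional respondents: 882 − 267 = 615.

615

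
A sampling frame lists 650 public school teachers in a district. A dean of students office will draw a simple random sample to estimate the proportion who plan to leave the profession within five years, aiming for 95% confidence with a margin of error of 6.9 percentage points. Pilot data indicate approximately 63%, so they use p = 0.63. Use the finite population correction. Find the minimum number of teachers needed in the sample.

For 95% confidence, z = 1.960.
Unadjusted: n₀ = 1.960² × 0.63 × 0.37 / 0.069² ≈ 188.09, so n₀ = 189.
Finite population correction with N = 650: n = n₀ / (1 + (n₀−1)/N) = 189 / (1 + 188/650) = 189 / 1.2892 ≈ 146.60.
Rounding up, n = 147.

147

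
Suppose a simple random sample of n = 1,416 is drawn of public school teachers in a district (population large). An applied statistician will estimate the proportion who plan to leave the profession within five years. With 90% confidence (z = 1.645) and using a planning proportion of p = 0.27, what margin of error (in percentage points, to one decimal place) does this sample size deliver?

SE(p̂) = √[p(1−p)/n] = √[0.1971/1416] = 0.01180.
E = z × SE = 1.645 × 0.01180 = 0.01941, or 1.9 percentage points.

1.9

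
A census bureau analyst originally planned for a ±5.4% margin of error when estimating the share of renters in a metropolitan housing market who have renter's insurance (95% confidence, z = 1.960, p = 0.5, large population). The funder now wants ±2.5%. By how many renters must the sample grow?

At ±5.4%: n = 1.960² × 0.2500 / 0.054² ≈ 329.36 → 330.
At ±2.5%: n = 1.960² × 0.2500 / 0.025² ≈ 1536.64 → 1537.
Additional respondents: 1537 − 330 = 1207.

1207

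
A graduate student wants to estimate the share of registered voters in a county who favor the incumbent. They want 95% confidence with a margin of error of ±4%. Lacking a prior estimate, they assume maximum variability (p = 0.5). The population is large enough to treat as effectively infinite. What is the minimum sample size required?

601

For 95% confidence, z = 1.96.
With p = 0.5, p(1−p) = 0.25.
n = z²·p(1−p)/E² = 1.96² × 0.2500 / 0.040² = 3.8416 × 0.2500 / 0.001600 ≈ 600.25.
Rounding up gives n = 601.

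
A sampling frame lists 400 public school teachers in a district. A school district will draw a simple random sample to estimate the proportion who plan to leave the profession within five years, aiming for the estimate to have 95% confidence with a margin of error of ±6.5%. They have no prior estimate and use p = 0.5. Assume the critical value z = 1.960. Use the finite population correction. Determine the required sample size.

Unadjusted: n₀ = 1.960² × 0.50 × 0.50 / 0.065² ≈ 227.31, so n₀ = 228.
Finite population correction with N = 400: n = n₀ / (1 + (n₀−1)/N) = 228 / (1 + 227/400) = 228 / 1.5675 ≈ 145.45.
Rounding up, n = 146.

146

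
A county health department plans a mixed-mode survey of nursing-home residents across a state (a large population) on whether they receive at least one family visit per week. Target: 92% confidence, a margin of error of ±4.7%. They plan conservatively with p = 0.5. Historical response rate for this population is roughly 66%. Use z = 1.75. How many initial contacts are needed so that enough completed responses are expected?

526

Completed interviews needed: n₀ = 1.75² × 0.2500 / 0.047² ≈ 346.59 → 347.
At a 66% response rate, contacts needed = 347 / 0.66 ≈ 525.76 → 526.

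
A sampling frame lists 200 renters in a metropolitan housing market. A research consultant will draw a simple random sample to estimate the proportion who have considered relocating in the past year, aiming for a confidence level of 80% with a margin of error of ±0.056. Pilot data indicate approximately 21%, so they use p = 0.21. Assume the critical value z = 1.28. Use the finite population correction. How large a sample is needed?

61

Unadjusted: n₀ = 1.28² × 0.21 × 0.79 / 0.056² ≈ 86.67, so n₀ = 87.
Finite population correction with N = 200: n = n₀ / (1 + (n₀−1)/N) = 87 / (1 + 86/200) = 87 / 1.4300 ≈ 60.84.
Rounding up, n = 61.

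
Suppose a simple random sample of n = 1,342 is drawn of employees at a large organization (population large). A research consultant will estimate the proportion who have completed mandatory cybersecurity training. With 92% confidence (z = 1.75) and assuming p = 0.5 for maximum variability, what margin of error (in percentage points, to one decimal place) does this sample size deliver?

SE(p̂) = √[p(1−p)/n] = √[0.2500/1342] = 0.01365.
E = z × SE = 1.75 × 0.01365 = 0.02389, or 2.4 percentage points.

2.4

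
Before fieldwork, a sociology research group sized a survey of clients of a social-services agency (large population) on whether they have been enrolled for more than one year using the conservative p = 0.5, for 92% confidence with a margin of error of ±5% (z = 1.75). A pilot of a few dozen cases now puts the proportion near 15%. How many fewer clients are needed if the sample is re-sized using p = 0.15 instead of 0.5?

Conservative (p = 0.5): n = 1.75² × 0.25 / 0.050² ≈ 306.25 → 307.
Using p = 0.15: p(1−p) = 0.1275, so n = 1.75² × 0.1275 / 0.050² ≈ 156.19 → 157.
Reduction: 307 − 157 = 150.

150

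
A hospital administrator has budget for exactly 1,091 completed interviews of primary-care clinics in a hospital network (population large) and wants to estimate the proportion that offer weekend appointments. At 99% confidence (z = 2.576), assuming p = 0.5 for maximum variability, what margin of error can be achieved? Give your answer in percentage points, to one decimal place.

3.9

SE(p̂) = √[p(1−p)/n] = √[0.2500/1091] = 0.01514.
E = z × SE = 2.576 × 0.01514 = 0.03899, or 3.9 percentage points.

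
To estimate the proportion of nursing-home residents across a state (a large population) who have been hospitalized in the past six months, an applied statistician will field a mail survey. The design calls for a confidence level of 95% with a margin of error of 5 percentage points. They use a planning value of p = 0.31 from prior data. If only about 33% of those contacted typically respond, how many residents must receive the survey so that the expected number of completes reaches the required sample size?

For 95% confidence, z = 1.960.
Completed interviews needed: n₀ = 1.960² × 0.2139 / 0.050² ≈ 328.69 → 329.
At a 33% response rate, contacts needed = 329 / 0.33 ≈ 996.97 → 997.

997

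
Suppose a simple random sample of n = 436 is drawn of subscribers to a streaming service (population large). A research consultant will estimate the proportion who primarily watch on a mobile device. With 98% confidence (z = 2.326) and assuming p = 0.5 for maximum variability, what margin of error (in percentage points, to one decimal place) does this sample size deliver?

5.6

SE(p̂) = √[p(1−p)/n] = √[0.2500/436] = 0.02395.
E = z × SE = 2.326 × 0.02395 = 0.05570, or 5.6 percentage points.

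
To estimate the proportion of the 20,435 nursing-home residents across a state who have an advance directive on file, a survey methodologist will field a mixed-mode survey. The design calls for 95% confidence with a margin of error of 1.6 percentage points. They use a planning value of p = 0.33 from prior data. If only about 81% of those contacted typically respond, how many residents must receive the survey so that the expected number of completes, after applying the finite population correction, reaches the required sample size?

For 95% confidence, z = 1.96.
Completed interviews needed (unadjusted): n₀ = 1.96² × 0.2211 / 0.016² ≈ 3317.88 → 3318.
FPC for N = 20,435: n = 3318 / (1 + 3317/20435) = 3318 / 1.1623 ≈ 2854.64 → 2855.
At an 81% response rate, contacts needed = 2855 / 0.81 ≈ 3524.69 → 3525.

3525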